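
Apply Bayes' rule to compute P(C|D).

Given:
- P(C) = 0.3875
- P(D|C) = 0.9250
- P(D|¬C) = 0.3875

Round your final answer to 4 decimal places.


Bayes' theorem: P(C|D) = P(D|C) × P(C) / P(D)

Step 1: Calculate P(D) using law of total probability
P(D) = P(D|C)P(C) + P(D|¬C)P(¬C)
     = 0.9250 × 0.3875 + 0.3875 × 0.6125
     = 0.35843750 + 0.23734375
     = 0.59578125

Step 2: Apply Bayes' theorem
P(C|D) = P(D|C) × P(C) / P(D)
       = 0.35843750 / 0.59578125
       = 0.6016


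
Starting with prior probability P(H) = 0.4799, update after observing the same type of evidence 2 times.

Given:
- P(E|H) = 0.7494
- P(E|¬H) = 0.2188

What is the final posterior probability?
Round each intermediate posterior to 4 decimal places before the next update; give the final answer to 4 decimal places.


Sequential Bayesian updating:

Initial prior: P(H) = 0.4799

Update 1:
  P(E) = 0.7494 × 0.4799 + 0.2188 × 0.5201 = 0.35963706 + 0.11379788 = 0.47343494
  P(H|E) = 0.35963706 / 0.47343494 = 0.7596

Update 2:
  P(E) = 0.7494 × 0.7596 + 0.2188 × 0.2404 = 0.56924424 + 0.05259952 = 0.62184376
  P(H|E) = 0.56924424 / 0.62184376 = 0.9154

Final posterior: 0.9154


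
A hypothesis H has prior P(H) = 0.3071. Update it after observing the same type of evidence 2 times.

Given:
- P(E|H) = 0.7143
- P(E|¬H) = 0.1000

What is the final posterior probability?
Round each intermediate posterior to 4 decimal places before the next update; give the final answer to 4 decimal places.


Sequential Bayesian updating:

Initial prior: P(H) = 0.3071

Update 1:
  P(E) = 0.7143 × 0.3071 + 0.1000 × 0.6929 = 0.21936153 + 0.06929000 = 0.28865153
  P(H|E) = 0.21936153 / 0.28865153 = 0.7600

Update 2:
  P(E) = 0.7143 × 0.7600 + 0.1000 × 0.2400 = 0.54286800 + 0.02400000 = 0.56686800
  P(H|E) = 0.54286800 / 0.56686800 = 0.9577

Final posterior: 0.9577


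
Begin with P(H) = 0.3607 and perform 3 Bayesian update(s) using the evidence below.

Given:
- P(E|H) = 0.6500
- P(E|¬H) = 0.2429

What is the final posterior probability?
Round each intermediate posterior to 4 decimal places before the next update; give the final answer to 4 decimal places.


Sequential Bayesian updating:

Initial prior: P(H) = 0.3607

Update 1:
  P(E) = 0.6500 × 0.3607 + 0.2429 × 0.6393 = 0.23445500 + 0.15528597 = 0.38974097
  P(H|E) = 0.23445500 / 0.38974097 = 0.6016

Update 2:
  P(E) = 0.6500 × 0.6016 + 0.2429 × 0.3984 = 0.39104000 + 0.09677136 = 0.48781136
  P(H|E) = 0.39104000 / 0.48781136 = 0.8016

Update 3:
  P(E) = 0.6500 × 0.8016 + 0.2429 × 0.1984 = 0.52104000 + 0.04819136 = 0.56923136
  P(H|E) = 0.52104000 / 0.56923136 = 0.9153

Final posterior: 0.9153


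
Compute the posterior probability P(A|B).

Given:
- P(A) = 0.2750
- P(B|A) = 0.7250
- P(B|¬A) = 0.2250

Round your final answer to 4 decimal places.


Bayes' theorem: P(A|B) = P(B|A) × P(A) / P(B)

Step 1: Calculate P(B) using law of total probability
P(B) = P(B|A)P(A) + P(B|¬A)P(¬A)
     = 0.7250 × 0.2750 + 0.2250 × 0.7250
     = 0.19937500 + 0.16312500
     = 0.36250000

Step 2: Apply Bayes' theorem
P(A|B) = P(B|A) × P(A) / P(B)
       = 0.19937500 / 0.36250000
       = 0.5500


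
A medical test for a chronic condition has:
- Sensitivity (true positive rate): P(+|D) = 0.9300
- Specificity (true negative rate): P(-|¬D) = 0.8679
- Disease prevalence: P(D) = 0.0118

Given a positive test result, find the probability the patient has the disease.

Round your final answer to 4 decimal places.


Let D = has disease, + = positive test

Given:
- P(D) = 0.0118 (prevalence)
- P(+|D) = 0.9300 (sensitivity)
- P(-|¬D) = 0.8679 (specificity)
- P(+|¬D) = 0.1321 (false positive rate = 1 - specificity)

Step 1: Find P(+)
P(+) = P(+|D)P(D) + P(+|¬D)P(¬D)
     = 0.9300 × 0.0118 + 0.1321 × 0.9882
     = 0.01097400 + 0.13054122
     = 0.14151522

Step 2: Apply Bayes' theorem for P(D|+)
P(D|+) = P(+|D)P(D) / P(+)
       = 0.01097400 / 0.14151522
       = 0.0775


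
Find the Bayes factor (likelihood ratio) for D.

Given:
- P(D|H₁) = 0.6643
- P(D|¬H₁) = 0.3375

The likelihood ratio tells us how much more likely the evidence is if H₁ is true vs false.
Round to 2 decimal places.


Likelihood Ratio (LR) = P(D|H₁) / P(D|¬H₁)

LR = 0.6643 / 0.3375
   = 1.97

The evidence is 1.97 times more likely if H₁ is true than if H₁ is false.
Because LR exceeds 1, D is evidence for H₁.


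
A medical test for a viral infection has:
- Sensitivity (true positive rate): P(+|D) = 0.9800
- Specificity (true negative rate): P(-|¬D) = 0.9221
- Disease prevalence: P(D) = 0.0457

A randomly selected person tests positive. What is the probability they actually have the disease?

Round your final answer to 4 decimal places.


Let D = has disease, + = positive test

Given:
- P(D) = 0.0457 (prevalence)
- P(+|D) = 0.9800 (sensitivity)
- P(-|¬D) = 0.9221 (specificity)
- P(+|¬D) = 0.0779 (false positive rate = 1 - specificity)

Step 1: Find P(+)
P(+) = P(+|D)P(D) + P(+|¬D)P(¬D)
     = 0.9800 × 0.0457 + 0.0779 × 0.9543
     = 0.04478600 + 0.07433997
     = 0.11912597

Step 2: Apply Bayes' theorem for P(D|+)
P(D|+) = P(+|D)P(D) / P(+)
       = 0.04478600 / 0.11912597
       = 0.3760


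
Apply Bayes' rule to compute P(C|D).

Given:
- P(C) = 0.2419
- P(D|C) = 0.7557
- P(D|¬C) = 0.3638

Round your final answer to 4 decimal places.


Bayes' theorem: P(C|D) = P(D|C) × P(C) / P(D)

Step 1: Calculate P(D) using law of total probability
P(D) = P(D|C)P(C) + P(D|¬C)P(¬C)
     = 0.7557 × 0.2419 + 0.3638 × 0.7581
     = 0.18280383 + 0.27579678
     = 0.45860061

Step 2: Apply Bayes' theorem
P(C|D) = P(D|C) × P(C) / P(D)
       = 0.18280383 / 0.45860061
       = 0.3986


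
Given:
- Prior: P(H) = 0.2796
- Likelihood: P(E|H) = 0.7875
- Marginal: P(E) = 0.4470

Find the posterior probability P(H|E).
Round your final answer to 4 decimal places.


Using Bayes' theorem:

P(H|E) = P(E|H) × P(H) / P(E)
       = 0.7875 × 0.2796 / 0.4470
       = 0.22018500 / 0.4470
       = 0.4926

The evidence strengthens our belief in H.
Prior: 0.2796 → Posterior: 0.4926


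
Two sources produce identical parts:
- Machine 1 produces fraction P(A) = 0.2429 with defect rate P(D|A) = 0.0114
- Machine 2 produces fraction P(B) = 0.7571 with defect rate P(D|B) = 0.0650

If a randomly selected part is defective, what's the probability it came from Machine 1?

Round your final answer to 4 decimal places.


Let A = from Machine 1, D = defective

Given:
- P(A) = 0.2429, P(B) = 0.7571
- P(D|A) = 0.0114, P(D|B) = 0.0650

Step 1: Find P(D)
P(D) = P(D|A)P(A) + P(D|B)P(B)
     = 0.0114 × 0.2429 + 0.0650 × 0.7571
     = 0.00276906 + 0.04921150
     = 0.05198056

Step 2: Apply Bayes' theorem
P(A|D) = P(D|A)P(A) / P(D)
       = 0.00276906 / 0.05198056
       = 0.0533


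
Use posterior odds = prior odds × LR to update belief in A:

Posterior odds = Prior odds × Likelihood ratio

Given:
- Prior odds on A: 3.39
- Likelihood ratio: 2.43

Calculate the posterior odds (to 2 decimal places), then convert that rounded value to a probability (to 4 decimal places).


Step 1: Calculate posterior odds
Posterior odds = Prior odds × LR
               = 3.39 × 2.43
               = 8.24

Step 2: Convert to probability
P(A|E) = Posterior odds / (1 + Posterior odds)
       = 8.24 / (1 + 8.24)
       = 8.24 / 9.24
       = 0.8918

The evidence increased P(A) from 0.7722 to 0.8918.


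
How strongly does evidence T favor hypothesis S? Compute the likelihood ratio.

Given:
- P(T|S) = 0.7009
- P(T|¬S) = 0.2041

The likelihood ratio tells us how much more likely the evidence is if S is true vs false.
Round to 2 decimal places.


Likelihood Ratio (LR) = P(T|S) / P(T|¬S)

LR = 0.7009 / 0.2041
   = 3.43

The evidence is 3.43 times more likely if S is true than if S is false.
LR > 1, so observing T raises the odds in favor of S.


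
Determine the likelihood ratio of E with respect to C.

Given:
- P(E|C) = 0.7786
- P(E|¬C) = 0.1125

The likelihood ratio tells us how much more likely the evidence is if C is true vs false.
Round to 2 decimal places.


Likelihood Ratio (LR) = P(E|C) / P(E|¬C)

LR = 0.7786 / 0.1125
   = 6.92

The evidence is 6.92 times more likely if C is true than if C is false.
Because LR exceeds 1, E is evidence for C.


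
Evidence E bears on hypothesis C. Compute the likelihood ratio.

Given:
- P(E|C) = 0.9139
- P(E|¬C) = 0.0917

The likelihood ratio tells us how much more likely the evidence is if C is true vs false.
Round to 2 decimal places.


Likelihood Ratio (LR) = P(E|C) / P(E|¬C)

LR = 0.9139 / 0.0917
   = 9.97

The evidence is 9.97 times more likely if C is true than if C is false.
LR > 1, so observing E raises the odds in favor of C.


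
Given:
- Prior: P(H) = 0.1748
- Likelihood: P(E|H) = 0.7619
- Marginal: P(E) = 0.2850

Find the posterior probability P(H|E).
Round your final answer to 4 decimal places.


Using Bayes' theorem:

P(H|E) = P(E|H) × P(H) / P(E)
       = 0.7619 × 0.1748 / 0.2850
       = 0.13318012 / 0.2850
       = 0.4673

The evidence strengthens our belief in H.
Prior: 0.1748 → Posterior: 0.4673


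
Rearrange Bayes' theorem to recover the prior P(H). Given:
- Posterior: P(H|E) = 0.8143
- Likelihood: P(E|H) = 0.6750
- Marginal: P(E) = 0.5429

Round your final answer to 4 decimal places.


From Bayes' theorem: P(H|E) = P(E|H) × P(H) / P(E)

Rearranging for P(H):
P(H) = P(H|E) × P(E) / P(E|H)
     = 0.8143 × 0.5429 / 0.6750
     = 0.44208347 / 0.6750
     = 0.6549


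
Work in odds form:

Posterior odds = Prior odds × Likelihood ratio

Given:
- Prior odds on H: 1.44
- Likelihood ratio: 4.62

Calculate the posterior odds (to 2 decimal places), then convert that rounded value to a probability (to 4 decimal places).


Step 1: Calculate posterior odds
Posterior odds = Prior odds × LR
               = 1.44 × 4.62
               = 6.65

Step 2: Convert to probability
P(H|E) = Posterior odds / (1 + Posterior odds)
       = 6.65 / (1 + 6.65)
       = 6.65 / 7.65
       = 0.8693

The evidence increased P(H) from 0.5902 to 0.8693.


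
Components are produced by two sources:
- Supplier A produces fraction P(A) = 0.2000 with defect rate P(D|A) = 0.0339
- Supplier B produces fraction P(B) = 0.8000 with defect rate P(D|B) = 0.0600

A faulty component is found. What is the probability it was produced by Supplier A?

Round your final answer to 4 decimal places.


Let A = from Supplier A, D = faulty

Given:
- P(A) = 0.2000, P(B) = 0.8000
- P(D|A) = 0.0339, P(D|B) = 0.0600

Step 1: Find P(D)
P(D) = P(D|A)P(A) + P(D|B)P(B)
     = 0.0339 × 0.2000 + 0.0600 × 0.8000
     = 0.00678000 + 0.04800000
     = 0.05478000

Step 2: Apply Bayes' theorem
P(A|D) = P(D|A)P(A) / P(D)
       = 0.00678000 / 0.05478000
       = 0.1238


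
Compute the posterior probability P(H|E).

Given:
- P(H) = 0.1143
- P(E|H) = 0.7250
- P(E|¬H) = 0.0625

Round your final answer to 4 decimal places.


Bayes' theorem: P(H|E) = P(E|H) × P(H) / P(E)

Step 1: Calculate P(E) using law of total probability
P(E) = P(E|H)P(H) + P(E|¬H)P(¬H)
     = 0.7250 × 0.1143 + 0.0625 × 0.8857
     = 0.08286750 + 0.05535625
     = 0.13822375

Step 2: Apply Bayes' theorem
P(H|E) = P(E|H) × P(H) / P(E)
       = 0.08286750 / 0.13822375
       = 0.5995


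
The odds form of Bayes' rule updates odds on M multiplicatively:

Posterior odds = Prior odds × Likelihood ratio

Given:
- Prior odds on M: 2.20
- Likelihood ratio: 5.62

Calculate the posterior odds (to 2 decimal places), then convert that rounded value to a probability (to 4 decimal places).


Step 1: Calculate posterior odds
Posterior odds = Prior odds × LR
               = 2.20 × 5.62
               = 12.36

Step 2: Convert to probability
P(M|E) = Posterior odds / (1 + Posterior odds)
       = 12.36 / (1 + 12.36)
       = 12.36 / 13.36
       = 0.9251

The evidence increased P(M) from 0.6875 to 0.9251.


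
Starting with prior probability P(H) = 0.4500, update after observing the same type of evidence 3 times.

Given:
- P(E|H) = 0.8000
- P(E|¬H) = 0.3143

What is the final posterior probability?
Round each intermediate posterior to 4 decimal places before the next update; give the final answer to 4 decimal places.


Sequential Bayesian updating:

Initial prior: P(H) = 0.4500

Update 1:
  P(E) = 0.8000 × 0.4500 + 0.3143 × 0.5500 = 0.36000000 + 0.17286500 = 0.53286500
  P(H|E) = 0.36000000 / 0.53286500 = 0.6756

Update 2:
  P(E) = 0.8000 × 0.6756 + 0.3143 × 0.3244 = 0.54048000 + 0.10195892 = 0.64243892
  P(H|E) = 0.54048000 / 0.64243892 = 0.8413

Update 3:
  P(E) = 0.8000 × 0.8413 + 0.3143 × 0.1587 = 0.67304000 + 0.04987941 = 0.72291941
  P(H|E) = 0.67304000 / 0.72291941 = 0.9310

Final posterior: 0.9310


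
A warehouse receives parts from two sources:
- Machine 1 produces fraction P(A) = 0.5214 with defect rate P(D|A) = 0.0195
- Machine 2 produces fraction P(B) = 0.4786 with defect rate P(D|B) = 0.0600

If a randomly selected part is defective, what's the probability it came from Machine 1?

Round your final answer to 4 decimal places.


Let A = from Machine 1, D = defective

Given:
- P(A) = 0.5214, P(B) = 0.4786
- P(D|A) = 0.0195, P(D|B) = 0.0600

Step 1: Find P(D)
P(D) = P(D|A)P(A) + P(D|B)P(B)
     = 0.0195 × 0.5214 + 0.0600 × 0.4786
     = 0.01016730 + 0.02871600
     = 0.03888330

Step 2: Apply Bayes' theorem
P(A|D) = P(D|A)P(A) / P(D)
       = 0.01016730 / 0.03888330
       = 0.2615


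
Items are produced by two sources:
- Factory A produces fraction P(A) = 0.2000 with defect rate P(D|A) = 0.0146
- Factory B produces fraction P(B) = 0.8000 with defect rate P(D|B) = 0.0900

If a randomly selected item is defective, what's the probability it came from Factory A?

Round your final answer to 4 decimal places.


Let A = from Factory A, D = defective

Given:
- P(A) = 0.2000, P(B) = 0.8000
- P(D|A) = 0.0146, P(D|B) = 0.0900

Step 1: Find P(D)
P(D) = P(D|A)P(A) + P(D|B)P(B)
     = 0.0146 × 0.2000 + 0.0900 × 0.8000
     = 0.00292000 + 0.07200000
     = 0.07492000

Step 2: Apply Bayes' theorem
P(A|D) = P(D|A)P(A) / P(D)
       = 0.00292000 / 0.07492000
       = 0.0390


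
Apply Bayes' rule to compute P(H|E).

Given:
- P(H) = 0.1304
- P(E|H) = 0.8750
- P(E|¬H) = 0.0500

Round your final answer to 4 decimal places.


Bayes' theorem: P(H|E) = P(E|H) × P(H) / P(E)

Step 1: Calculate P(E) using law of total probability
P(E) = P(E|H)P(H) + P(E|¬H)P(¬H)
     = 0.8750 × 0.1304 + 0.0500 × 0.8696
     = 0.11410000 + 0.04348000
     = 0.15758000

Step 2: Apply Bayes' theorem
P(H|E) = P(E|H) × P(H) / P(E)
       = 0.11410000 / 0.15758000
       = 0.7241


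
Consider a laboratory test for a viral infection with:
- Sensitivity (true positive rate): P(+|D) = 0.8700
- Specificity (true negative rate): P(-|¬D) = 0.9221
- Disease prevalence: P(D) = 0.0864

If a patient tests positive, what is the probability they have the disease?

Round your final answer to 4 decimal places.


Let D = has disease, + = positive test

Given:
- P(D) = 0.0864 (prevalence)
- P(+|D) = 0.8700 (sensitivity)
- P(-|¬D) = 0.9221 (specificity)
- P(+|¬D) = 0.0779 (false positive rate = 1 - specificity)

Step 1: Find P(+)
P(+) = P(+|D)P(D) + P(+|¬D)P(¬D)
     = 0.8700 × 0.0864 + 0.0779 × 0.9136
     = 0.07516800 + 0.07116944
     = 0.14633744

Step 2: Apply Bayes' theorem for P(D|+)
P(D|+) = P(+|D)P(D) / P(+)
       = 0.07516800 / 0.14633744
       = 0.5137


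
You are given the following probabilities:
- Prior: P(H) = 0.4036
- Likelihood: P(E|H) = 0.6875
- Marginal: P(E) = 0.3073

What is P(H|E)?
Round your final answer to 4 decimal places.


Using Bayes' theorem:

P(H|E) = P(E|H) × P(H) / P(E)
       = 0.6875 × 0.4036 / 0.3073
       = 0.27747500 / 0.3073
       = 0.9029

The evidence strengthens our belief in H.
Prior: 0.4036 → Posterior: 0.9029


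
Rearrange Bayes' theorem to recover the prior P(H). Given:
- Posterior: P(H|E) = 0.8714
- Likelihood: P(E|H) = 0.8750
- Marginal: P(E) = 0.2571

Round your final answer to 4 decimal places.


From Bayes' theorem: P(H|E) = P(E|H) × P(H) / P(E)

Rearranging for P(H):
P(H) = P(H|E) × P(E) / P(E|H)
     = 0.8714 × 0.2571 / 0.8750
     = 0.22403694 / 0.8750
     = 0.2560


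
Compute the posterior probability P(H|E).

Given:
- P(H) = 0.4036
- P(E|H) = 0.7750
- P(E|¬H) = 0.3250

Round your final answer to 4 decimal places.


Bayes' theorem: P(H|E) = P(E|H) × P(H) / P(E)

Step 1: Calculate P(E) using law of total probability
P(E) = P(E|H)P(H) + P(E|¬H)P(¬H)
     = 0.7750 × 0.4036 + 0.3250 × 0.5964
     = 0.31279000 + 0.19383000
     = 0.50662000

Step 2: Apply Bayes' theorem
P(H|E) = P(E|H) × P(H) / P(E)
       = 0.31279000 / 0.50662000
       = 0.6174


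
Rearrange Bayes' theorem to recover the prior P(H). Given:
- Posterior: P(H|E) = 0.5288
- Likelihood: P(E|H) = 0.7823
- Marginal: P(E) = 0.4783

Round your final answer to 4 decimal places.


From Bayes' theorem: P(H|E) = P(E|H) × P(H) / P(E)

Rearranging for P(H):
P(H) = P(H|E) × P(E) / P(E|H)
     = 0.5288 × 0.4783 / 0.7823
     = 0.25292504 / 0.7823
     = 0.3233


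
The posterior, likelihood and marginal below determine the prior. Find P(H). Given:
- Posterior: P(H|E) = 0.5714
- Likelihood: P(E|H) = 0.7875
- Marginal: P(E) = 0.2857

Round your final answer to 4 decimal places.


From Bayes' theorem: P(H|E) = P(E|H) × P(H) / P(E)

Rearranging for P(H):
P(H) = P(H|E) × P(E) / P(E|H)
     = 0.5714 × 0.2857 / 0.7875
     = 0.16324898 / 0.7875
     = 0.2073


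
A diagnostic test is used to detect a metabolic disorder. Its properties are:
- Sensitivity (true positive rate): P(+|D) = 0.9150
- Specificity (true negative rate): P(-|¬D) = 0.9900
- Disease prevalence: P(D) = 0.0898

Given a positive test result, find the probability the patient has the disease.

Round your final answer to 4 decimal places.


Let D = has disease, + = positive test

Given:
- P(D) = 0.0898 (prevalence)
- P(+|D) = 0.9150 (sensitivity)
- P(-|¬D) = 0.9900 (specificity)
- P(+|¬D) = 0.0100 (false positive rate = 1 - specificity)

Step 1: Find P(+)
P(+) = P(+|D)P(D) + P(+|¬D)P(¬D)
     = 0.9150 × 0.0898 + 0.0100 × 0.9102
     = 0.08216700 + 0.00910200
     = 0.09126900

Step 2: Apply Bayes' theorem for P(D|+)
P(D|+) = P(+|D)P(D) / P(+)
       = 0.08216700 / 0.09126900
       = 0.9003


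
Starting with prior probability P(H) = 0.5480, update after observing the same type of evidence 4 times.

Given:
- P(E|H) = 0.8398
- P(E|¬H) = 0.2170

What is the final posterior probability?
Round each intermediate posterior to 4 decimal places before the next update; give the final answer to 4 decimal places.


Sequential Bayesian updating:

Initial prior: P(H) = 0.5480

Update 1:
  P(E) = 0.8398 × 0.5480 + 0.2170 × 0.4520 = 0.46021040 + 0.09808400 = 0.55829440
  P(H|E) = 0.46021040 / 0.55829440 = 0.8243

Update 2:
  P(E) = 0.8398 × 0.8243 + 0.2170 × 0.1757 = 0.69224714 + 0.03812690 = 0.73037404
  P(H|E) = 0.69224714 / 0.73037404 = 0.9478

Update 3:
  P(E) = 0.8398 × 0.9478 + 0.2170 × 0.0522 = 0.79596244 + 0.01132740 = 0.80728984
  P(H|E) = 0.79596244 / 0.80728984 = 0.9860

Update 4:
  P(E) = 0.8398 × 0.9860 + 0.2170 × 0.0140 = 0.82804280 + 0.00303800 = 0.83108080
  P(H|E) = 0.82804280 / 0.83108080 = 0.9963

Final posterior: 0.9963


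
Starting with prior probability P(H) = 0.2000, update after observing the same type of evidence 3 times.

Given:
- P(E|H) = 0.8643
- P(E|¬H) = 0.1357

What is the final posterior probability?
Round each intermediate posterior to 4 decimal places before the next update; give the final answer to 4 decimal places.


Sequential Bayesian updating:

Initial prior: P(H) = 0.2000

Update 1:
  P(E) = 0.8643 × 0.2000 + 0.1357 × 0.8000 = 0.17286000 + 0.10856000 = 0.28142000
  P(H|E) = 0.17286000 / 0.28142000 = 0.6142

Update 2:
  P(E) = 0.8643 × 0.6142 + 0.1357 × 0.3858 = 0.53085306 + 0.05235306 = 0.58320612
  P(H|E) = 0.53085306 / 0.58320612 = 0.9102

Update 3:
  P(E) = 0.8643 × 0.9102 + 0.1357 × 0.0898 = 0.78668586 + 0.01218586 = 0.79887172
  P(H|E) = 0.78668586 / 0.79887172 = 0.9847

Final posterior: 0.9847


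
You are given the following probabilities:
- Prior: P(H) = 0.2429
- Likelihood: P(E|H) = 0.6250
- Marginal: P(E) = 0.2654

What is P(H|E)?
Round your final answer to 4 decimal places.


Using Bayes' theorem:

P(H|E) = P(E|H) × P(H) / P(E)
       = 0.6250 × 0.2429 / 0.2654
       = 0.15181250 / 0.2654
       = 0.5720

The evidence strengthens our belief in H.
Prior: 0.2429 → Posterior: 0.5720


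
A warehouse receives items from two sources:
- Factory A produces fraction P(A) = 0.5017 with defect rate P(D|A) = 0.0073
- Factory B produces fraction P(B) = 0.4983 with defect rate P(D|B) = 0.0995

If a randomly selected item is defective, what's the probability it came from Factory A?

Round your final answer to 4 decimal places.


Let A = from Factory A, D = defective

Given:
- P(A) = 0.5017, P(B) = 0.4983
- P(D|A) = 0.0073, P(D|B) = 0.0995

Step 1: Find P(D)
P(D) = P(D|A)P(A) + P(D|B)P(B)
     = 0.0073 × 0.5017 + 0.0995 × 0.4983
     = 0.00366241 + 0.04958085
     = 0.05324326

Step 2: Apply Bayes' theorem
P(A|D) = P(D|A)P(A) / P(D)
       = 0.00366241 / 0.05324326
       = 0.0688


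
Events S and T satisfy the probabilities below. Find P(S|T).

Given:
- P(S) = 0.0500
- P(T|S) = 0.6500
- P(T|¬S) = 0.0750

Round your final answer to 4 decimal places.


Bayes' theorem: P(S|T) = P(T|S) × P(S) / P(T)

Step 1: Calculate P(T) using law of total probability
P(T) = P(T|S)P(S) + P(T|¬S)P(¬S)
     = 0.6500 × 0.0500 + 0.0750 × 0.9500
     = 0.03250000 + 0.07125000
     = 0.10375000

Step 2: Apply Bayes' theorem
P(S|T) = P(T|S) × P(S) / P(T)
       = 0.03250000 / 0.10375000
       = 0.3133


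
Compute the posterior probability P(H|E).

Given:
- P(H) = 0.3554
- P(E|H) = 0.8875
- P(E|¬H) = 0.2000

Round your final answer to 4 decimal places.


Bayes' theorem: P(H|E) = P(E|H) × P(H) / P(E)

Step 1: Calculate P(E) using law of total probability
P(E) = P(E|H)P(H) + P(E|¬H)P(¬H)
     = 0.8875 × 0.3554 + 0.2000 × 0.6446
     = 0.31541750 + 0.12892000
     = 0.44433750

Step 2: Apply Bayes' theorem
P(H|E) = P(E|H) × P(H) / P(E)
       = 0.31541750 / 0.44433750
       = 0.7099


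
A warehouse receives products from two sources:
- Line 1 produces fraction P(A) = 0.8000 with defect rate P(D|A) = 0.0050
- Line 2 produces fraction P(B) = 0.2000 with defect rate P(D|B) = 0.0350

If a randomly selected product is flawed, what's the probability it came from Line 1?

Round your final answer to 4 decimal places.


Let A = from Line 1, D = flawed

Given:
- P(A) = 0.8000, P(B) = 0.2000
- P(D|A) = 0.0050, P(D|B) = 0.0350

Step 1: Find P(D)
P(D) = P(D|A)P(A) + P(D|B)P(B)
     = 0.0050 × 0.8000 + 0.0350 × 0.2000
     = 0.00400000 + 0.00700000
     = 0.01100000

Step 2: Apply Bayes' theorem
P(A|D) = P(D|A)P(A) / P(D)
       = 0.00400000 / 0.01100000
       = 0.3636


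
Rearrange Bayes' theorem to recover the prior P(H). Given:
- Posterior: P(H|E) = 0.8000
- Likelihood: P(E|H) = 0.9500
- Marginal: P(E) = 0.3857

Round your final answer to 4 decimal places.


From Bayes' theorem: P(H|E) = P(E|H) × P(H) / P(E)

Rearranging for P(H):
P(H) = P(H|E) × P(E) / P(E|H)
     = 0.8000 × 0.3857 / 0.9500
     = 0.30856000 / 0.9500
     = 0.3248


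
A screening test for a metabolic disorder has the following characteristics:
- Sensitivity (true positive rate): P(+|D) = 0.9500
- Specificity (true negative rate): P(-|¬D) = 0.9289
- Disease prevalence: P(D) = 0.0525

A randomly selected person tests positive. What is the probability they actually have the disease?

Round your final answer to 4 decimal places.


Let D = has disease, + = positive test

Given:
- P(D) = 0.0525 (prevalence)
- P(+|D) = 0.9500 (sensitivity)
- P(-|¬D) = 0.9289 (specificity)
- P(+|¬D) = 0.0711 (false positive rate = 1 - specificity)

Step 1: Find P(+)
P(+) = P(+|D)P(D) + P(+|¬D)P(¬D)
     = 0.9500 × 0.0525 + 0.0711 × 0.9475
     = 0.04987500 + 0.06736725
     = 0.11724225

Step 2: Apply Bayes' theorem for P(D|+)
P(D|+) = P(+|D)P(D) / P(+)
       = 0.04987500 / 0.11724225
       = 0.4254


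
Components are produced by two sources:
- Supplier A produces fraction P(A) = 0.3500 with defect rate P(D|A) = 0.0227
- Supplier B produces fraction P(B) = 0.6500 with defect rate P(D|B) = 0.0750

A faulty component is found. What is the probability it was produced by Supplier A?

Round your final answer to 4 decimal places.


Let A = from Supplier A, D = faulty

Given:
- P(A) = 0.3500, P(B) = 0.6500
- P(D|A) = 0.0227, P(D|B) = 0.0750

Step 1: Find P(D)
P(D) = P(D|A)P(A) + P(D|B)P(B)
     = 0.0227 × 0.3500 + 0.0750 × 0.6500
     = 0.00794500 + 0.04875000
     = 0.05669500

Step 2: Apply Bayes' theorem
P(A|D) = P(D|A)P(A) / P(D)
       = 0.00794500 / 0.05669500
       = 0.1401


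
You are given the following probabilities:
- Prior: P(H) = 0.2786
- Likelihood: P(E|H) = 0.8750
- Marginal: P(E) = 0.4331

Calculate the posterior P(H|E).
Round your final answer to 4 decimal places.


Using Bayes' theorem:

P(H|E) = P(E|H) × P(H) / P(E)
       = 0.8750 × 0.2786 / 0.4331
       = 0.24377500 / 0.4331
       = 0.5629

The evidence strengthens our belief in H.
Prior: 0.2786 → Posterior: 0.5629


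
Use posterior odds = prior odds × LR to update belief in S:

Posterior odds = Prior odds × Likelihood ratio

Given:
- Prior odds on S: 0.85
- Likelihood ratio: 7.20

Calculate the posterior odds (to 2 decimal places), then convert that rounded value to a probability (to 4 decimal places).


Step 1: Calculate posterior odds
Posterior odds = Prior odds × LR
               = 0.85 × 7.20
               = 6.12

Step 2: Convert to probability
P(S|E) = Posterior odds / (1 + Posterior odds)
       = 6.12 / (1 + 6.12)
       = 6.12 / 7.12
       = 0.8596

The evidence increased P(S) from 0.4595 to 0.8596.


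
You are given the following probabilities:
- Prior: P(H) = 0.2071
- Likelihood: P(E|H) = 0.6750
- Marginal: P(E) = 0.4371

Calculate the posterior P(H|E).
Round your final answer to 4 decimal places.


Using Bayes' theorem:

P(H|E) = P(E|H) × P(H) / P(E)
       = 0.6750 × 0.2071 / 0.4371
       = 0.13979250 / 0.4371
       = 0.3198

The evidence strengthens our belief in H.
Prior: 0.2071 → Posterior: 0.3198


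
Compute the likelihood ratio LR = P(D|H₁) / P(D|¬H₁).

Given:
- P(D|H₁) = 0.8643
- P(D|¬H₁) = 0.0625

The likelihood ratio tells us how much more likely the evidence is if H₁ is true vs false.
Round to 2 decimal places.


Likelihood Ratio (LR) = P(D|H₁) / P(D|¬H₁)

LR = 0.8643 / 0.0625
   = 13.83

The evidence is 13.83 times more likely if H₁ is true than if H₁ is false.
Since LR > 1, the evidence supports H₁ over ¬H₁.


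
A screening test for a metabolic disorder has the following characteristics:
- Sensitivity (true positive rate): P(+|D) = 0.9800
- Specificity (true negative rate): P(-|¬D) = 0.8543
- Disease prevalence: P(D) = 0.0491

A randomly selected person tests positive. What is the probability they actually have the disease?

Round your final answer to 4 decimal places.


Let D = has disease, + = positive test

Given:
- P(D) = 0.0491 (prevalence)
- P(+|D) = 0.9800 (sensitivity)
- P(-|¬D) = 0.8543 (specificity)
- P(+|¬D) = 0.1457 (false positive rate = 1 - specificity)

Step 1: Find P(+)
P(+) = P(+|D)P(D) + P(+|¬D)P(¬D)
     = 0.9800 × 0.0491 + 0.1457 × 0.9509
     = 0.04811800 + 0.13854613
     = 0.18666413

Step 2: Apply Bayes' theorem for P(D|+)
P(D|+) = P(+|D)P(D) / P(+)
       = 0.04811800 / 0.18666413
       = 0.2578


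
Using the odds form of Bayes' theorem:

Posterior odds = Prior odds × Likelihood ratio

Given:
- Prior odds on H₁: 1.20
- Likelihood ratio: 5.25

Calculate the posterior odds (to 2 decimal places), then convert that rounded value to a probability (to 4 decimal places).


Step 1: Calculate posterior odds
Posterior odds = Prior odds × LR
               = 1.20 × 5.25
               = 6.30

Step 2: Convert to probability
P(H₁|E) = Posterior odds / (1 + Posterior odds)
       = 6.30 / (1 + 6.30)
       = 6.30 / 7.30
       = 0.8630

The evidence increased P(H₁) from 0.5455 to 0.8630.


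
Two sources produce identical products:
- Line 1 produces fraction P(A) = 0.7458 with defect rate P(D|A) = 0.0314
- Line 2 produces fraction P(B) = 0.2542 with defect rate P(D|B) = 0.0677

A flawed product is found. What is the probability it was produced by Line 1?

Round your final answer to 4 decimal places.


Let A = from Line 1, D = flawed

Given:
- P(A) = 0.7458, P(B) = 0.2542
- P(D|A) = 0.0314, P(D|B) = 0.0677

Step 1: Find P(D)
P(D) = P(D|A)P(A) + P(D|B)P(B)
     = 0.0314 × 0.7458 + 0.0677 × 0.2542
     = 0.02341812 + 0.01720934
     = 0.04062746

Step 2: Apply Bayes' theorem
P(A|D) = P(D|A)P(A) / P(D)
       = 0.02341812 / 0.04062746
       = 0.5764


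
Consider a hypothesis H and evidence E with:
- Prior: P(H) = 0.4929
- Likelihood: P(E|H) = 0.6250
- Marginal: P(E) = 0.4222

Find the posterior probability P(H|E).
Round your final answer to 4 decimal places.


Using Bayes' theorem:

P(H|E) = P(E|H) × P(H) / P(E)
       = 0.6250 × 0.4929 / 0.4222
       = 0.30806250 / 0.4222
       = 0.7297

The evidence strengthens our belief in H.
Prior: 0.4929 → Posterior: 0.7297


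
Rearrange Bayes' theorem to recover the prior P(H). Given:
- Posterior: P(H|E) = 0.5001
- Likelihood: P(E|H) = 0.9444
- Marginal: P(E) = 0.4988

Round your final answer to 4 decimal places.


From Bayes' theorem: P(H|E) = P(E|H) × P(H) / P(E)

Rearranging for P(H):
P(H) = P(H|E) × P(E) / P(E|H)
     = 0.5001 × 0.4988 / 0.9444
     = 0.24944988 / 0.9444
     = 0.2641


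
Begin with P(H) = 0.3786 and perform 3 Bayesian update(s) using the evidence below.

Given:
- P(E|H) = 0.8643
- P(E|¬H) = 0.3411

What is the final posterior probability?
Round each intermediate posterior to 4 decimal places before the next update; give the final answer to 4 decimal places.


Sequential Bayesian updating:

Initial prior: P(H) = 0.3786

Update 1:
  P(E) = 0.8643 × 0.3786 + 0.3411 × 0.6214 = 0.32722398 + 0.21195954 = 0.53918352
  P(H|E) = 0.32722398 / 0.53918352 = 0.6069

Update 2:
  P(E) = 0.8643 × 0.6069 + 0.3411 × 0.3931 = 0.52454367 + 0.13408641 = 0.65863008
  P(H|E) = 0.52454367 / 0.65863008 = 0.7964

Update 3:
  P(E) = 0.8643 × 0.7964 + 0.3411 × 0.2036 = 0.68832852 + 0.06944796 = 0.75777648
  P(H|E) = 0.68832852 / 0.75777648 = 0.9084

Final posterior: 0.9084


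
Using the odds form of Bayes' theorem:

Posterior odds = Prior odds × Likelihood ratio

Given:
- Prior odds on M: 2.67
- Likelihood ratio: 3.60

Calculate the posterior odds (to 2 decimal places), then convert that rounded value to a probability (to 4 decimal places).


Step 1: Calculate posterior odds
Posterior odds = Prior odds × LR
               = 2.67 × 3.60
               = 9.61

Step 2: Convert to probability
P(M|E) = Posterior odds / (1 + Posterior odds)
       = 9.61 / (1 + 9.61)
       = 9.61 / 10.61
       = 0.9057

The evidence increased P(M) from 0.7275 to 0.9057.


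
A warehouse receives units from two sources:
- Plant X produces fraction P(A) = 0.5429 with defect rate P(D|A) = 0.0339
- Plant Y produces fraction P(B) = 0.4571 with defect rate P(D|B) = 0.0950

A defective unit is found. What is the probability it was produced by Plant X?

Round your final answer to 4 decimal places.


Let A = from Plant X, D = defective

Given:
- P(A) = 0.5429, P(B) = 0.4571
- P(D|A) = 0.0339, P(D|B) = 0.0950

Step 1: Find P(D)
P(D) = P(D|A)P(A) + P(D|B)P(B)
     = 0.0339 × 0.5429 + 0.0950 × 0.4571
     = 0.01840431 + 0.04342450
     = 0.06182881

Step 2: Apply Bayes' theorem
P(A|D) = P(D|A)P(A) / P(D)
       = 0.01840431 / 0.06182881
       = 0.2977


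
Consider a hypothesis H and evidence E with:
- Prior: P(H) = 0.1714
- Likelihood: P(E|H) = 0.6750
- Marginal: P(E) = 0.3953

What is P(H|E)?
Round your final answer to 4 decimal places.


Using Bayes' theorem:

P(H|E) = P(E|H) × P(H) / P(E)
       = 0.6750 × 0.1714 / 0.3953
       = 0.11569500 / 0.3953
       = 0.2927

The evidence strengthens our belief in H.
Prior: 0.1714 → Posterior: 0.2927


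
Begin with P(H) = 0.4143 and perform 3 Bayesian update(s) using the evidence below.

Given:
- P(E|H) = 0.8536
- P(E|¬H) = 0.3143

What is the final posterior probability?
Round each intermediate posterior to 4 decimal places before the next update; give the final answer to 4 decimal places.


Sequential Bayesian updating:

Initial prior: P(H) = 0.4143

Update 1:
  P(E) = 0.8536 × 0.4143 + 0.3143 × 0.5857 = 0.35364648 + 0.18408551 = 0.53773199
  P(H|E) = 0.35364648 / 0.53773199 = 0.6577

Update 2:
  P(E) = 0.8536 × 0.6577 + 0.3143 × 0.3423 = 0.56141272 + 0.10758489 = 0.66899761
  P(H|E) = 0.56141272 / 0.66899761 = 0.8392

Update 3:
  P(E) = 0.8536 × 0.8392 + 0.3143 × 0.1608 = 0.71634112 + 0.05053944 = 0.76688056
  P(H|E) = 0.71634112 / 0.76688056 = 0.9341

Final posterior: 0.9341


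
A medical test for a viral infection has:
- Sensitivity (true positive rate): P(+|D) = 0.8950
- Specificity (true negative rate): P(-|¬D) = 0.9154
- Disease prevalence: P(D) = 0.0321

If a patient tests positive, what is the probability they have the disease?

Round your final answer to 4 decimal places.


Let D = has disease, + = positive test

Given:
- P(D) = 0.0321 (prevalence)
- P(+|D) = 0.8950 (sensitivity)
- P(-|¬D) = 0.9154 (specificity)
- P(+|¬D) = 0.0846 (false positive rate = 1 - specificity)

Step 1: Find P(+)
P(+) = P(+|D)P(D) + P(+|¬D)P(¬D)
     = 0.8950 × 0.0321 + 0.0846 × 0.9679
     = 0.02872950 + 0.08188434
     = 0.11061384

Step 2: Apply Bayes' theorem for P(D|+)
P(D|+) = P(+|D)P(D) / P(+)
       = 0.02872950 / 0.11061384
       = 0.2597


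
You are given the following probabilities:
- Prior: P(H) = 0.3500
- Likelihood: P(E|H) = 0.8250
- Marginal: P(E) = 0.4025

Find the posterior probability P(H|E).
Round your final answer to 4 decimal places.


Using Bayes' theorem:

P(H|E) = P(E|H) × P(H) / P(E)
       = 0.8250 × 0.3500 / 0.4025
       = 0.28875000 / 0.4025
       = 0.7174

The evidence strengthens our belief in H.
Prior: 0.3500 → Posterior: 0.7174


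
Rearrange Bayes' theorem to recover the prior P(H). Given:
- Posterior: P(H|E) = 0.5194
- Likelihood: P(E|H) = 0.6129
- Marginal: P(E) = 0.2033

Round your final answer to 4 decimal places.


From Bayes' theorem: P(H|E) = P(E|H) × P(H) / P(E)

Rearranging for P(H):
P(H) = P(H|E) × P(E) / P(E|H)
     = 0.5194 × 0.2033 / 0.6129
     = 0.10559402 / 0.6129
     = 0.1723


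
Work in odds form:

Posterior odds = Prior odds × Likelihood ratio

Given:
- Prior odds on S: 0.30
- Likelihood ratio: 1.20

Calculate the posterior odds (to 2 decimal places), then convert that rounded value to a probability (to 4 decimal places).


Step 1: Calculate posterior odds
Posterior odds = Prior odds × LR
               = 0.30 × 1.20
               = 0.36

Step 2: Convert to probability
P(S|E) = Posterior odds / (1 + Posterior odds)
       = 0.36 / (1 + 0.36)
       = 0.36 / 1.36
       = 0.2647

The evidence increased P(S) from 0.2308 to 0.2647.


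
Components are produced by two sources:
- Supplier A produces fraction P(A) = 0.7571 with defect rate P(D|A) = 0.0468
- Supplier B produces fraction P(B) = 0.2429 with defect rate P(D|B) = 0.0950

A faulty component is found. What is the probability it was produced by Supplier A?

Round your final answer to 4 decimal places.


Let A = from Supplier A, D = faulty

Given:
- P(A) = 0.7571, P(B) = 0.2429
- P(D|A) = 0.0468, P(D|B) = 0.0950

Step 1: Find P(D)
P(D) = P(D|A)P(A) + P(D|B)P(B)
     = 0.0468 × 0.7571 + 0.0950 × 0.2429
     = 0.03543228 + 0.02307550
     = 0.05850778

Step 2: Apply Bayes' theorem
P(A|D) = P(D|A)P(A) / P(D)
       = 0.03543228 / 0.05850778
       = 0.6056


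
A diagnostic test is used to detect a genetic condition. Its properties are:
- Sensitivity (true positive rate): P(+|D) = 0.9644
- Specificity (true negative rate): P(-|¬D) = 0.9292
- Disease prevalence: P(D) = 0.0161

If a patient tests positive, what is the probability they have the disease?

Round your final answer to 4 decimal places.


Let D = has disease, + = positive test

Given:
- P(D) = 0.0161 (prevalence)
- P(+|D) = 0.9644 (sensitivity)
- P(-|¬D) = 0.9292 (specificity)
- P(+|¬D) = 0.0708 (false positive rate = 1 - specificity)

Step 1: Find P(+)
P(+) = P(+|D)P(D) + P(+|¬D)P(¬D)
     = 0.9644 × 0.0161 + 0.0708 × 0.9839
     = 0.01552684 + 0.06966012
     = 0.08518696

Step 2: Apply Bayes' theorem for P(D|+)
P(D|+) = P(+|D)P(D) / P(+)
       = 0.01552684 / 0.08518696
       = 0.1823


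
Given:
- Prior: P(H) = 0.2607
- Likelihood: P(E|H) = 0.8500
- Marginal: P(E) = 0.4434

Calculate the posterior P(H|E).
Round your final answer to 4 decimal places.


Using Bayes' theorem:

P(H|E) = P(E|H) × P(H) / P(E)
       = 0.8500 × 0.2607 / 0.4434
       = 0.22159500 / 0.4434
       = 0.4998

The evidence strengthens our belief in H.
Prior: 0.2607 → Posterior: 0.4998


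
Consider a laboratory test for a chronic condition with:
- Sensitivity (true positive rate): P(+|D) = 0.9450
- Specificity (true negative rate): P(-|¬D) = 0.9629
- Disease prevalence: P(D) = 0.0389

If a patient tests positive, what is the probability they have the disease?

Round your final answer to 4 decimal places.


Let D = has disease, + = positive test

Given:
- P(D) = 0.0389 (prevalence)
- P(+|D) = 0.9450 (sensitivity)
- P(-|¬D) = 0.9629 (specificity)
- P(+|¬D) = 0.0371 (false positive rate = 1 - specificity)

Step 1: Find P(+)
P(+) = P(+|D)P(D) + P(+|¬D)P(¬D)
     = 0.9450 × 0.0389 + 0.0371 × 0.9611
     = 0.03676050 + 0.03565681
     = 0.07241731

Step 2: Apply Bayes' theorem for P(D|+)
P(D|+) = P(+|D)P(D) / P(+)
       = 0.03676050 / 0.07241731
       = 0.5076


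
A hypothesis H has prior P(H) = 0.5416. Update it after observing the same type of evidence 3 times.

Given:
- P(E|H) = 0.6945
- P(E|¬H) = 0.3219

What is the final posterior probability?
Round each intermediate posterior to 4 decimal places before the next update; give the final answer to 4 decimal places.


Sequential Bayesian updating:

Initial prior: P(H) = 0.5416

Update 1:
  P(E) = 0.6945 × 0.5416 + 0.3219 × 0.4584 = 0.37614120 + 0.14755896 = 0.52370016
  P(H|E) = 0.37614120 / 0.52370016 = 0.7182

Update 2:
  P(E) = 0.6945 × 0.7182 + 0.3219 × 0.2818 = 0.49878990 + 0.09071142 = 0.58950132
  P(H|E) = 0.49878990 / 0.58950132 = 0.8461

Update 3:
  P(E) = 0.6945 × 0.8461 + 0.3219 × 0.1539 = 0.58761645 + 0.04954041 = 0.63715686
  P(H|E) = 0.58761645 / 0.63715686 = 0.9222

Final posterior: 0.9222


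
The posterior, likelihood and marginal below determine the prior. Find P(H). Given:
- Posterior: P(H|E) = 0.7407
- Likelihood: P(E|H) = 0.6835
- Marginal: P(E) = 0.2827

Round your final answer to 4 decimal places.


From Bayes' theorem: P(H|E) = P(E|H) × P(H) / P(E)

Rearranging for P(H):
P(H) = P(H|E) × P(E) / P(E|H)
     = 0.7407 × 0.2827 / 0.6835
     = 0.20939589 / 0.6835
     = 0.3064


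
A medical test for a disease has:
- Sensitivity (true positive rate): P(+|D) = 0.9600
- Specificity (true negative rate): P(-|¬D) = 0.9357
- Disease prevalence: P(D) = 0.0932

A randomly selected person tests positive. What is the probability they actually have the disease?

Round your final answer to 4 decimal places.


Let D = has disease, + = positive test

Given:
- P(D) = 0.0932 (prevalence)
- P(+|D) = 0.9600 (sensitivity)
- P(-|¬D) = 0.9357 (specificity)
- P(+|¬D) = 0.0643 (false positive rate = 1 - specificity)

Step 1: Find P(+)
P(+) = P(+|D)P(D) + P(+|¬D)P(¬D)
     = 0.9600 × 0.0932 + 0.0643 × 0.9068
     = 0.08947200 + 0.05830724
     = 0.14777924

Step 2: Apply Bayes' theorem for P(D|+)
P(D|+) = P(+|D)P(D) / P(+)
       = 0.08947200 / 0.14777924
       = 0.6054


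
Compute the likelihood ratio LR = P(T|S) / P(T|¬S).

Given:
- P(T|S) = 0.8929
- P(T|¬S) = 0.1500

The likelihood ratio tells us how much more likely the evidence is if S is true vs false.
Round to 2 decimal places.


Likelihood Ratio (LR) = P(T|S) / P(T|¬S)

LR = 0.8929 / 0.1500
   = 5.95

The evidence is 5.95 times more likely if S is true than if S is false.
Because LR exceeds 1, T is evidence for S.


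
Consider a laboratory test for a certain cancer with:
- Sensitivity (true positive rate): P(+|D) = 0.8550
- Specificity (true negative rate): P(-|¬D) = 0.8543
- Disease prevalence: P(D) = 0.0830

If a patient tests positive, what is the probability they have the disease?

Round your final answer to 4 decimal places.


Let D = has disease, + = positive test

Given:
- P(D) = 0.0830 (prevalence)
- P(+|D) = 0.8550 (sensitivity)
- P(-|¬D) = 0.8543 (specificity)
- P(+|¬D) = 0.1457 (false positive rate = 1 - specificity)

Step 1: Find P(+)
P(+) = P(+|D)P(D) + P(+|¬D)P(¬D)
     = 0.8550 × 0.0830 + 0.1457 × 0.9170
     = 0.07096500 + 0.13360690
     = 0.20457190

Step 2: Apply Bayes' theorem for P(D|+)
P(D|+) = P(+|D)P(D) / P(+)
       = 0.07096500 / 0.20457190
       = 0.3469
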